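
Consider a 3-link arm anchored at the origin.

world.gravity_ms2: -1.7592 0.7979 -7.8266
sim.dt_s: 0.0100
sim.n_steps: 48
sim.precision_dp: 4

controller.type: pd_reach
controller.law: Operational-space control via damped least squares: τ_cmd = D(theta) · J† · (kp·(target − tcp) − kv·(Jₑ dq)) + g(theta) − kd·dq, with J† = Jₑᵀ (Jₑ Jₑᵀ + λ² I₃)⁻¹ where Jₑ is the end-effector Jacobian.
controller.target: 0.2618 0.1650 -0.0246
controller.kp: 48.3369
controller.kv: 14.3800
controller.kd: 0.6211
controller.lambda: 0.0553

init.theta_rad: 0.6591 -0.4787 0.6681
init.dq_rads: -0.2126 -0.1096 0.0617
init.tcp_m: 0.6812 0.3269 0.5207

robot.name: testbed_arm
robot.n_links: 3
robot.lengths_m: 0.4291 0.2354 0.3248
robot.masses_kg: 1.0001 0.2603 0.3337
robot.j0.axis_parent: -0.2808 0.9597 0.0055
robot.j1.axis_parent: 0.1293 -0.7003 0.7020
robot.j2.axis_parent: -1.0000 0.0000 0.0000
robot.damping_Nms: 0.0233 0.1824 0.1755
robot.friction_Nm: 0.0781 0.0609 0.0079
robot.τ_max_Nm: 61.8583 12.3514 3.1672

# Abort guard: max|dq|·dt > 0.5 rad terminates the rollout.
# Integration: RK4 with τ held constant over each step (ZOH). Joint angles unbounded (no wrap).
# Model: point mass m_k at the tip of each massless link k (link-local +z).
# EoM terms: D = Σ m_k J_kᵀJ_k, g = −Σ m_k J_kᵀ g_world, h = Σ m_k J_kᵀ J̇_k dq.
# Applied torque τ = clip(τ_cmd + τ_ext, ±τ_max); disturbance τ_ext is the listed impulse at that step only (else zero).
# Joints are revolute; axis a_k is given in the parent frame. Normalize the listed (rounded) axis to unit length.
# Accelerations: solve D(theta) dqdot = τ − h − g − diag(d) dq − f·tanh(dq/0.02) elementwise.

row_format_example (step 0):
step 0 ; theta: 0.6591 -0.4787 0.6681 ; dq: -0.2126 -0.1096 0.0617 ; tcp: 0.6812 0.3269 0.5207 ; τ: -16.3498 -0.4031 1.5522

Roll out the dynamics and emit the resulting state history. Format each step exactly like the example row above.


step 1 ; theta: 0.6539 -0.4856 0.6744 ; dq: -0.8231 -1.2491 1.1866 ; tcp: 0.6795 0.3263 0.5205 ; τ: -14.2408 0.4568 0.5697
step 2 ; theta: 0.6436 -0.5016 0.6896 ; dq: -1.2429 -1.9503 1.8522 ; tcp: 0.6765 0.3251 0.5186 ; τ: -12.0020 0.8626 0.0370
step 3 ; theta: 0.6297 -0.5231 0.7101 ; dq: -1.5197 -2.3462 2.2349 ; tcp: 0.6723 0.3234 0.5159 ; τ: -9.8542 0.9906 -0.2334
step 4 ; theta: 0.6137 -0.5476 0.7335 ; dq: -1.6921 -2.5404 2.4426 ; tcp: 0.6673 0.3211 0.5129 ; τ: -7.9227 0.9635 -0.3534
step 5 ; theta: 0.5963 -0.5733 0.7584 ; dq: -1.7894 -2.6072 2.5427 ; tcp: 0.6616 0.3183 0.5100 ; τ: -6.2586 0.8603 -0.3902
step 6 ; theta: 0.5781 -0.5994 0.7840 ; dq: -1.8332 -2.5967 2.5780 ; tcp: 0.6555 0.3152 0.5071 ; τ: -4.8662 0.7285 -0.3844
step 7 ; theta: 0.5598 -0.6250 0.8098 ; dq: -1.8392 -2.5416 2.5753 ; tcp: 0.6491 0.3118 0.5044 ; τ: -3.7250 0.5952 -0.3597
step 8 ; theta: 0.5415 -0.6500 0.8354 ; dq: -1.8184 -2.4626 2.5514 ; tcp: 0.6424 0.3082 0.5018 ; τ: -2.8039 0.4742 -0.3298
step 9 ; theta: 0.5235 -0.6742 0.8607 ; dq: -1.7789 -2.3726 2.5165 ; tcp: 0.6357 0.3045 0.4993 ; τ: -2.0699 0.3718 -0.3019
step 10 ; theta: 0.5060 -0.6975 0.8857 ; dq: -1.7262 -2.2791 2.4766 ; tcp: 0.6289 0.3007 0.4967 ; τ: -1.4914 0.2897 -0.2793
step 11 ; theta: 0.4891 -0.7198 0.9103 ; dq: -1.6643 -2.1868 2.4351 ; tcp: 0.6221 0.2970 0.4941 ; τ: -1.0405 0.2272 -0.2634
step 12 ; theta: 0.4728 -0.7412 0.9344 ; dq: -1.5963 -2.0979 2.3939 ; tcp: 0.6153 0.2933 0.4915 ; τ: -0.6933 0.1825 -0.2539
step 13 ; theta: 0.4572 -0.7617 0.9581 ; dq: -1.5242 -2.0139 2.3538 ; tcp: 0.6087 0.2896 0.4886 ; τ: -0.4299 0.1533 -0.2504
step 14 ; theta: 0.4423 -0.7815 0.9815 ; dq: -1.4496 -1.9351 2.3152 ; tcp: 0.6022 0.2860 0.4856 ; τ: -0.2338 0.1372 -0.2519
step 15 ; theta: 0.4282 -0.8005 1.0044 ; dq: -1.3736 -1.8616 2.2780 ; tcp: 0.5959 0.2824 0.4825 ; τ: -0.0917 0.1318 -0.2573
step 16 ; theta: 0.4148 -0.8187 1.0270 ; dq: -1.2971 -1.7932 2.2422 ; tcp: 0.5897 0.2790 0.4791 ; τ: 0.0074 0.1350 -0.2659
step 17 ; theta: 0.4022 -0.8363 1.0493 ; dq: -1.2207 -1.7295 2.2076 ; tcp: 0.5836 0.2756 0.4755 ; τ: 0.0723 0.1451 -0.2767
step 18 ; theta: 0.3904 -0.8533 1.0712 ; dq: -1.1448 -1.6703 2.1739 ; tcp: 0.5778 0.2724 0.4717 ; τ: 0.1100 0.1605 -0.2890
step 19 ; theta: 0.3793 -0.8697 1.0927 ; dq: -1.0698 -1.6150 2.1409 ; tcp: 0.5721 0.2692 0.4677 ; τ: 0.1263 0.1799 -0.3023
step 20 ; theta: 0.3690 -0.8856 1.1140 ; dq: -0.9960 -1.5632 2.1086 ; tcp: 0.5667 0.2661 0.4635 ; τ: 0.1256 0.2022 -0.3160
step 21 ; theta: 0.3594 -0.9010 1.1349 ; dq: -0.9235 -1.5147 2.0767 ; tcp: 0.5614 0.2631 0.4591 ; τ: 0.1116 0.2264 -0.3297
step 22 ; theta: 0.3505 -0.9159 1.1555 ; dq: -0.8525 -1.4691 2.0451 ; tcp: 0.5563 0.2602 0.4545 ; τ: 0.0872 0.2519 -0.3432
step 23 ; theta: 0.3424 -0.9304 1.1758 ; dq: -0.7830 -1.4261 2.0138 ; tcp: 0.5513 0.2574 0.4497 ; τ: 0.0547 0.2780 -0.3561
step 24 ; theta: 0.3349 -0.9444 1.1958 ; dq: -0.7152 -1.3853 1.9827 ; tcp: 0.5466 0.2547 0.4447 ; τ: 0.0159 0.3043 -0.3684
step 25 ; theta: 0.3281 -0.9581 1.2155 ; dq: -0.6490 -1.3466 1.9517 ; tcp: 0.5420 0.2521 0.4396 ; τ: -0.0278 0.3305 -0.3799
step 26 ; theta: 0.3219 -0.9714 1.2348 ; dq: -0.5845 -1.3098 1.9209 ; tcp: 0.5376 0.2496 0.4343 ; τ: -0.0752 0.3561 -0.3903
step 27 ; theta: 0.3164 -0.9843 1.2539 ; dq: -0.5216 -1.2746 1.8901 ; tcp: 0.5333 0.2471 0.4289 ; τ: -0.1255 0.3810 -0.3998
step 28 ; theta: 0.3115 -0.9969 1.2726 ; dq: -0.4605 -1.2410 1.8595 ; tcp: 0.5292 0.2448 0.4234 ; τ: -0.1780 0.4051 -0.4083
step 29 ; theta: 0.3071 -1.0091 1.2911 ; dq: -0.4010 -1.2087 1.8289 ; tcp: 0.5253 0.2425 0.4177 ; τ: -0.2321 0.4281 -0.4156
step 30 ; theta: 0.3034 -1.0210 1.3092 ; dq: -0.3431 -1.1776 1.7985 ; tcp: 0.5215 0.2402 0.4120 ; τ: -0.2875 0.4501 -0.4219
step 31 ; theta: 0.3003 -1.0327 1.3270 ; dq: -0.2869 -1.1477 1.7682 ; tcp: 0.5178 0.2381 0.4062 ; τ: -0.3438 0.4709 -0.4271
step 32 ; theta: 0.2977 -1.0440 1.3446 ; dq: -0.2323 -1.1188 1.7380 ; tcp: 0.5143 0.2360 0.4002 ; τ: -0.4009 0.4906 -0.4312
step 33 ; theta: 0.2956 -1.0550 1.3618 ; dq: -0.1793 -1.0908 1.7080 ; tcp: 0.5109 0.2340 0.3942 ; τ: -0.4585 0.5090 -0.4343
step 34 ; theta: 0.2941 -1.0658 1.3787 ; dq: -0.1278 -1.0637 1.6782 ; tcp: 0.5076 0.2321 0.3882 ; τ: -0.5166 0.5263 -0.4363
step 35 ; theta: 0.2931 -1.0763 1.3954 ; dq: -0.0779 -1.0374 1.6486 ; tcp: 0.5044 0.2303 0.3821 ; τ: -0.5750 0.5424 -0.4373
step 36 ; theta: 0.2925 -1.0866 1.4117 ; dq: -0.0295 -1.0119 1.6192 ; tcp: 0.5014 0.2285 0.3759 ; τ: -0.6335 0.5574 -0.4373
step 37 ; theta: 0.2925 -1.0966 1.4277 ; dq: 0.0157 -0.9887 1.5901 ; tcp: 0.4984 0.2267 0.3697 ; τ: -0.6832 0.5722 -0.4365
step 38 ; theta: 0.2928 -1.1063 1.4435 ; dq: 0.0573 -0.9684 1.5614 ; tcp: 0.4956 0.2251 0.3635 ; τ: -0.7198 0.5871 -0.4349
step 39 ; theta: 0.2936 -1.1159 1.4590 ; dq: 0.0979 -0.9477 1.5329 ; tcp: 0.4928 0.2234 0.3573 ; τ: -0.7587 0.6000 -0.4323
step 40 ; theta: 0.2948 -1.1253 1.4742 ; dq: 0.1377 -0.9266 1.5046 ; tcp: 0.4901 0.2218 0.3511 ; τ: -0.8005 0.6110 -0.4290
step 41 ; theta: 0.2963 -1.1345 1.4891 ; dq: 0.1766 -0.9055 1.4766 ; tcp: 0.4875 0.2203 0.3448 ; τ: -0.8451 0.6207 -0.4248
step 42 ; theta: 0.2983 -1.1434 1.5037 ; dq: 0.2145 -0.8843 1.4489 ; tcp: 0.4849 0.2188 0.3386 ; τ: -0.8919 0.6290 -0.4199
step 43 ; theta: 0.3006 -1.1521 1.5180 ; dq: 0.2515 -0.8634 1.4215 ; tcp: 0.4825 0.2174 0.3324 ; τ: -0.9408 0.6363 -0.4143
step 44 ; theta: 0.3033 -1.1607 1.5321 ; dq: 0.2874 -0.8426 1.3944 ; tcp: 0.4801 0.2160 0.3261 ; τ: -0.9915 0.6427 -0.4079
step 45 ; theta: 0.3064 -1.1690 1.5459 ; dq: 0.3223 -0.8222 1.3678 ; tcp: 0.4777 0.2146 0.3199 ; τ: -1.0438 0.6483 -0.4010
step 46 ; theta: 0.3098 -1.1771 1.5595 ; dq: 0.3560 -0.8021 1.3415 ; tcp: 0.4755 0.2133 0.3138 ; τ: -1.0974 0.6531 -0.3934
step 47 ; theta: 0.3135 -1.1850 1.5728 ; dq: 0.3886 -0.7823 1.3156 ; tcp: 0.4733 0.2121 0.3076 ; τ: -1.1522 0.6572 -0.3853
step 48 ; theta: 0.3175 -1.1928 1.5858 ; dq: 0.4202 -0.7628 1.2901 ; tcp: 0.4711 0.2109 0.3015


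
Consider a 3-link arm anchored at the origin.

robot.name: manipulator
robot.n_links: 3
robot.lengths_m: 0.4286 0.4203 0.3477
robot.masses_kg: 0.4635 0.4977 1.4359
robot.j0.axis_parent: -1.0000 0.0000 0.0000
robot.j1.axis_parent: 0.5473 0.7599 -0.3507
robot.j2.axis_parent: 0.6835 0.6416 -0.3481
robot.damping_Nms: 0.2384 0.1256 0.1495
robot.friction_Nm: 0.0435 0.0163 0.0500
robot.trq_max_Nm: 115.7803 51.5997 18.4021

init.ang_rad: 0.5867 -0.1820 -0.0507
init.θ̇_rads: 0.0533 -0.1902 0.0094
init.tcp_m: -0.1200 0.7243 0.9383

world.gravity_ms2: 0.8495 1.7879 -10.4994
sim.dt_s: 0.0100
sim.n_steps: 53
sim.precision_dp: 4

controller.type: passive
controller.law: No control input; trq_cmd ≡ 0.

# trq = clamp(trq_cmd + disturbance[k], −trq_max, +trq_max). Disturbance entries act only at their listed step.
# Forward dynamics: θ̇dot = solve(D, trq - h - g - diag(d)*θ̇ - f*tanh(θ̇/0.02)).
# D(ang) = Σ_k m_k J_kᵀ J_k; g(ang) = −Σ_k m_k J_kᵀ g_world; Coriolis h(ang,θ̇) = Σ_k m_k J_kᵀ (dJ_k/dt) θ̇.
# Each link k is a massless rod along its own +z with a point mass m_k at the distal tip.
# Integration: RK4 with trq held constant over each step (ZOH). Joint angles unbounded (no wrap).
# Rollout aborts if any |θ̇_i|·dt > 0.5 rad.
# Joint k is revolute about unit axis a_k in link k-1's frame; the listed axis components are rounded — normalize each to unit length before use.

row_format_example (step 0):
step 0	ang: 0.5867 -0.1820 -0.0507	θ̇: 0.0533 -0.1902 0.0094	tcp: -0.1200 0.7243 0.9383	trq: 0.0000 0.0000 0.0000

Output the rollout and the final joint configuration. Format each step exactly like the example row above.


step 1	ang: 0.5876 -0.1839 -0.0506	θ̇: 0.1259 -0.1941 0.0133	tcp: -0.1211 0.7255 0.9370	trq: 0.0000 0.0000 0.0000
step 2	ang: 0.5892 -0.1859 -0.0504	θ̇: 0.1984 -0.1972 0.0147	tcp: -0.1222 0.7275 0.9352	trq: 0.0000 0.0000 0.0000
step 3	ang: 0.5916 -0.1879 -0.0503	θ̇: 0.2710 -0.2002 0.0155	tcp: -0.1234 0.7301 0.9329	trq: 0.0000 0.0000 0.0000
step 4	ang: 0.5946 -0.1899 -0.0501	θ̇: 0.3438 -0.2031 0.0163	tcp: -0.1246 0.7334 0.9300	trq: 0.0000 0.0000 0.0000
step 5	ang: 0.5984 -0.1919 -0.0500	θ̇: 0.4168 -0.2061 0.0171	tcp: -0.1258 0.7374 0.9266	trq: 0.0000 0.0000 0.0000
step 6	ang: 0.6030 -0.1940 -0.0498	θ̇: 0.4902 -0.2091 0.0182	tcp: -0.1270 0.7420 0.9226	trq: 0.0000 0.0000 0.0000
step 7	ang: 0.6082 -0.1961 -0.0496	θ̇: 0.5640 -0.2120 0.0196	tcp: -0.1282 0.7473 0.9180	trq: 0.0000 0.0000 0.0000
step 8	ang: 0.6143 -0.1982 -0.0494	θ̇: 0.6382 -0.2148 0.0213	tcp: -0.1294 0.7532 0.9128	trq: 0.0000 0.0000 0.0000
step 9	ang: 0.6210 -0.2004 -0.0492	θ̇: 0.7131 -0.2174 0.0235	tcp: -0.1307 0.7598 0.9071	trq: 0.0000 0.0000 0.0000
step 10	ang: 0.6285 -0.2026 -0.0489	θ̇: 0.7885 -0.2198 0.0263	tcp: -0.1320 0.7670 0.9006	trq: 0.0000 0.0000 0.0000
step 11	ang: 0.6368 -0.2048 -0.0486	θ̇: 0.8647 -0.2220 0.0298	tcp: -0.1332 0.7748 0.8936	trq: 0.0000 0.0000 0.0000
step 12	ang: 0.6458 -0.2070 -0.0483	θ̇: 0.9416 -0.2241 0.0343	tcp: -0.1345 0.7833 0.8858	trq: 0.0000 0.0000 0.0000
step 13	ang: 0.6556 -0.2093 -0.0479	θ̇: 1.0195 -0.2259 0.0401	tcp: -0.1358 0.7923 0.8774	trq: 0.0000 0.0000 0.0000
step 14	ang: 0.6662 -0.2116 -0.0475	θ̇: 1.0982 -0.2275 0.0476	tcp: -0.1370 0.8020 0.8683	trq: 0.0000 0.0000 0.0000
step 15	ang: 0.6776 -0.2138 -0.0470	θ̇: 1.1780 -0.2291 0.0571	tcp: -0.1383 0.8121 0.8584	trq: 0.0000 0.0000 0.0000
step 16	ang: 0.6898 -0.2161 -0.0464	θ̇: 1.2589 -0.2305 0.0689	tcp: -0.1395 0.8229 0.8478	trq: 0.0000 0.0000 0.0000
step 17	ang: 0.7028 -0.2184 -0.0456	θ̇: 1.3410 -0.2317 0.0831	tcp: -0.1407 0.8341 0.8363	trq: 0.0000 0.0000 0.0000
step 18	ang: 0.7166 -0.2208 -0.0447	θ̇: 1.4244 -0.2327 0.0998	tcp: -0.1419 0.8459 0.8241	trq: 0.0000 0.0000 0.0000
step 19	ang: 0.7313 -0.2231 -0.0436	θ̇: 1.5090 -0.2333 0.1191	tcp: -0.1431 0.8582 0.8109	trq: 0.0000 0.0000 0.0000
step 20	ang: 0.7468 -0.2254 -0.0423	θ̇: 1.5950 -0.2334 0.1408	tcp: -0.1442 0.8709 0.7969	trq: 0.0000 0.0000 0.0000
step 21	ang: 0.7632 -0.2278 -0.0408	θ̇: 1.6823 -0.2328 0.1650	tcp: -0.1452 0.8840 0.7820	trq: 0.0000 0.0000 0.0000
step 22	ang: 0.7804 -0.2301 -0.0390	θ̇: 1.7712 -0.2313 0.1915	tcp: -0.1462 0.8975 0.7662	trq: 0.0000 0.0000 0.0000
step 23	ang: 0.7986 -0.2324 -0.0369	θ̇: 1.8615 -0.2288 0.2201	tcp: -0.1471 0.9114 0.7493	trq: 0.0000 0.0000 0.0000
step 24	ang: 0.8177 -0.2347 -0.0346	θ̇: 1.9533 -0.2251 0.2506	tcp: -0.1479 0.9256 0.7314	trq: 0.0000 0.0000 0.0000
step 25	ang: 0.8377 -0.2369 -0.0319	θ̇: 2.0467 -0.2198 0.2827	tcp: -0.1486 0.9401 0.7125	trq: 0.0000 0.0000 0.0000
step 26	ang: 0.8586 -0.2390 -0.0289	θ̇: 2.1417 -0.2127 0.3160	tcp: -0.1492 0.9548 0.6925	trq: 0.0000 0.0000 0.0000
step 27	ang: 0.8805 -0.2411 -0.0256	θ̇: 2.2382 -0.2034 0.3500	tcp: -0.1497 0.9697 0.6713	trq: 0.0000 0.0000 0.0000
step 28	ang: 0.9034 -0.2431 -0.0219	θ̇: 2.3362 -0.1917 0.3841	tcp: -0.1500 0.9847 0.6490	trq: 0.0000 0.0000 0.0000
step 29	ang: 0.9272 -0.2450 -0.0179	θ̇: 2.4358 -0.1771 0.4177	tcp: -0.1502 0.9998 0.6254	trq: 0.0000 0.0000 0.0000
step 30	ang: 0.9521 -0.2466 -0.0136	θ̇: 2.5369 -0.1592 0.4498	tcp: -0.1501 1.0149 0.6007	trq: 0.0000 0.0000 0.0000
step 31	ang: 0.9780 -0.2481 -0.0089	θ̇: 2.6394 -0.1376 0.4797	tcp: -0.1499 1.0300 0.5747	trq: 0.0000 0.0000 0.0000
step 32	ang: 1.0049 -0.2494 -0.0040	θ̇: 2.7432 -0.1117 0.5063	tcp: -0.1495 1.0449 0.5473	trq: 0.0000 0.0000 0.0000
step 33	ang: 1.0328 -0.2503 0.0012	θ̇: 2.8484 -0.0812 0.5285	tcp: -0.1489 1.0596 0.5187	trq: 0.0000 0.0000 0.0000
step 34	ang: 1.0619 -0.2510 0.0066	θ̇: 2.9547 -0.0454 0.5453	tcp: -0.1480 1.0740 0.4887	trq: 0.0000 0.0000 0.0000
step 35	ang: 1.0919 -0.2512 0.0121	θ̇: 3.0621 -0.0044 0.5563	tcp: -0.1469 1.0880 0.4573	trq: 0.0000 0.0000 0.0000
step 36	ang: 1.1231 -0.2511 0.0177	θ̇: 3.1705 0.0407 0.5644	tcp: -0.1454 1.1016 0.4245	trq: 0.0000 0.0000 0.0000
step 37	ang: 1.1554 -0.2504 0.0233	θ̇: 3.2798 0.0919 0.5643	tcp: -0.1437 1.1146 0.3902	trq: 0.0000 0.0000 0.0000
step 38	ang: 1.1887 -0.2492 0.0289	θ̇: 3.3896 0.1503 0.5536	tcp: -0.1417 1.1269 0.3546	trq: 0.0000 0.0000 0.0000
step 39	ang: 1.2232 -0.2474 0.0344	θ̇: 3.4998 0.2160 0.5315	tcp: -0.1393 1.1384 0.3175	trq: 0.0000 0.0000 0.0000
step 40	ang: 1.2587 -0.2449 0.0395	θ̇: 3.6103 0.2891 0.4974	tcp: -0.1366 1.1490 0.2790	trq: 0.0000 0.0000 0.0000
step 41	ang: 1.2954 -0.2416 0.0443	θ̇: 3.7209 0.3696 0.4511	tcp: -0.1335 1.1586 0.2391	trq: 0.0000 0.0000 0.0000
step 42	ang: 1.3331 -0.2374 0.0485	θ̇: 3.8313 0.4573 0.3927	tcp: -0.1300 1.1670 0.1977	trq: 0.0000 0.0000 0.0000
step 43	ang: 1.3720 -0.2324 0.0521	θ̇: 3.9414 0.5516 0.3228	tcp: -0.1261 1.1742 0.1550	trq: 0.0000 0.0000 0.0000
step 44	ang: 1.4119 -0.2264 0.0549	θ̇: 4.0512 0.6519 0.2424	tcp: -0.1219 1.1800 0.1109	trq: 0.0000 0.0000 0.0000
step 45	ang: 1.4530 -0.2193 0.0569	θ̇: 4.1604 0.7573 0.1532	tcp: -0.1172 1.1842 0.0655	trq: 0.0000 0.0000 0.0000
step 46	ang: 1.4952 -0.2112 0.0580	θ̇: 4.2689 0.8665 0.0571	tcp: -0.1121 1.1868 0.0189	trq: 0.0000 0.0000 0.0000
step 47	ang: 1.5384 -0.2020 0.0581	θ̇: 4.3775 0.9712 -0.0235	tcp: -0.1065 1.1875 -0.0289	trq: 0.0000 0.0000 0.0000
step 48	ang: 1.5827 -0.1918 0.0576	θ̇: 4.4872 1.0638 -0.0690	tcp: -0.1005 1.1862 -0.0777	trq: 0.0000 0.0000 0.0000
step 49	ang: 1.6281 -0.1807 0.0567	θ̇: 4.5956 1.1580 -0.1192	tcp: -0.0941 1.1828 -0.1275	trq: 0.0000 0.0000 0.0000
step 50	ang: 1.6746 -0.1687 0.0552	θ̇: 4.7025 1.2528 -0.1732	tcp: -0.0872 1.1772 -0.1782	trq: 0.0000 0.0000 0.0000
step 51	ang: 1.7222 -0.1557 0.0532	θ̇: 4.8078 1.3466 -0.2283	tcp: -0.0799 1.1693 -0.2296	trq: 0.0000 0.0000 0.0000
step 52	ang: 1.7708 -0.1418 0.0507	θ̇: 4.9113 1.4374 -0.2818	tcp: -0.0722 1.1588 -0.2816	trq: 0.0000 0.0000 0.0000
step 53	ang: 1.8204 -0.1270 0.0476	θ̇: 5.0128 1.5235 -0.3307	tcp: -0.0641 1.1456 -0.3340
final ang (rad): 1.8204 -0.1270 0.0476


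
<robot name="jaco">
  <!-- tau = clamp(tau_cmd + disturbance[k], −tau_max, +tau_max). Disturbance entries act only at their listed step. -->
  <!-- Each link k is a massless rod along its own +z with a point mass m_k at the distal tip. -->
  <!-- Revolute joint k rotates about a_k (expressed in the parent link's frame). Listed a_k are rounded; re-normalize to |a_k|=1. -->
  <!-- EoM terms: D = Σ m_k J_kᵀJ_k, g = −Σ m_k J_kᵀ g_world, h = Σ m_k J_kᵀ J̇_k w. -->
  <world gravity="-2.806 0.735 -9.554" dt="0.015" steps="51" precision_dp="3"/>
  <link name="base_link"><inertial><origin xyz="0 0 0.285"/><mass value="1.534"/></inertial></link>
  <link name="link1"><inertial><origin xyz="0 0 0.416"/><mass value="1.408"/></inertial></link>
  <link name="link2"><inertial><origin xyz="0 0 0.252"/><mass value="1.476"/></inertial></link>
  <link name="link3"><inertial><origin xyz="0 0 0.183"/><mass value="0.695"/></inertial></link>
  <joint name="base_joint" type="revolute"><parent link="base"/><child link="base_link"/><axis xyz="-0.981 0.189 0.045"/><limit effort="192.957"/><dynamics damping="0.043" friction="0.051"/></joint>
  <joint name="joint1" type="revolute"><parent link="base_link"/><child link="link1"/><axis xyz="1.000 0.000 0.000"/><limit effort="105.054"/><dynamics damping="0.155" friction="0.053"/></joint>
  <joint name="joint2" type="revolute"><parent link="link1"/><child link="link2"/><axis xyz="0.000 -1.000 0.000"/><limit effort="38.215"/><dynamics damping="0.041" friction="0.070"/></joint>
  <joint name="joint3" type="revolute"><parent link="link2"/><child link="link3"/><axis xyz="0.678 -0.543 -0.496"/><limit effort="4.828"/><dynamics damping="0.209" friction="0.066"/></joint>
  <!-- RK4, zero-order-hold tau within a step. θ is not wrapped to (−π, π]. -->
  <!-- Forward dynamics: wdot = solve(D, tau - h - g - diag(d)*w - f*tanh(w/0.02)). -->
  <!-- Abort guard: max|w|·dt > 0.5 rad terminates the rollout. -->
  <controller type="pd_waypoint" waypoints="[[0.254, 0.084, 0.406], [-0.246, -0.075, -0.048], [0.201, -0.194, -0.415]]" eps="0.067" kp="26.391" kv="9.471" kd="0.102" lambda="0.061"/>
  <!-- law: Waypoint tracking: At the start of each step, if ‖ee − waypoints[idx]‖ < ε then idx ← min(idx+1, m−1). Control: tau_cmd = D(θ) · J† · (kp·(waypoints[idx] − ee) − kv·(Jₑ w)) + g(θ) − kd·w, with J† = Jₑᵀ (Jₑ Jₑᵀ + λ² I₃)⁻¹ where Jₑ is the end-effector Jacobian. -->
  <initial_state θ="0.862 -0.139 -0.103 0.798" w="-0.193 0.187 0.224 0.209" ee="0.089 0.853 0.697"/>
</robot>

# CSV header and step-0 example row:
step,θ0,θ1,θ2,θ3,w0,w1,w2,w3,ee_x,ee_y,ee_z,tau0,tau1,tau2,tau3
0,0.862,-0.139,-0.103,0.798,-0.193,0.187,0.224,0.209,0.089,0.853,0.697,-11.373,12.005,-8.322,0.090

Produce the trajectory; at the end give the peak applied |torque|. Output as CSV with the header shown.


step,θ0,θ1,θ2,θ3,w0,w1,w2,w3,ee_x,ee_y,ee_z,tau0,tau1,tau2,tau3
1,0.861,-0.134,-0.105,0.816,0.059,0.434,-0.505,2.075,0.088,0.849,0.701,-12.240,12.257,-7.502,-0.070
2,0.864,-0.126,-0.117,0.855,0.336,0.746,-1.002,3.039,0.089,0.843,0.704,-14.046,13.193,-6.677,-0.099
3,0.871,-0.112,-0.134,0.904,0.633,1.114,-1.347,3.509,0.091,0.836,0.706,-16.207,14.393,-5.879,-0.071
4,0.883,-0.092,-0.156,0.958,0.946,1.528,-1.582,3.701,0.096,0.830,0.708,-18.359,15.602,-5.123,-0.023
5,0.900,-0.066,-0.181,1.014,1.271,1.979,-1.730,3.725,0.102,0.823,0.708,-20.304,16.675,-4.410,0.025
6,0.921,-0.032,-0.208,1.069,1.608,2.462,-1.802,3.638,0.109,0.816,0.708,-21.950,17.539,-3.738,0.068
7,0.948,0.008,-0.235,1.122,1.953,2.969,-1.807,3.465,0.118,0.809,0.707,-23.275,18.165,-3.098,0.102
8,0.980,0.057,-0.261,1.172,2.301,3.488,-1.748,3.221,0.128,0.801,0.706,-24.306,18.555,-2.485,0.128
9,1.017,0.113,-0.287,1.218,2.642,3.999,-1.636,2.914,0.139,0.792,0.704,-25.102,18.732,-1.895,0.147
10,1.059,0.177,-0.310,1.259,2.963,4.479,-1.482,2.555,0.151,0.783,0.702,-25.740,18.739,-1.330,0.157
11,1.106,0.247,-0.331,1.294,3.248,4.899,-1.306,2.164,0.162,0.773,0.699,-26.293,18.623,-0.795,0.159
12,1.156,0.323,-0.349,1.324,3.482,5.236,-1.127,1.766,0.175,0.761,0.696,-26.816,18.428,-0.298,0.151
13,1.210,0.404,-0.365,1.347,3.658,5.476,-0.965,1.390,0.186,0.749,0.692,-27.327,18.183,0.155,0.130
14,1.265,0.487,-0.378,1.365,3.772,5.618,-0.834,1.058,0.198,0.735,0.687,-27.810,17.896,0.560,0.099
15,1.322,0.571,-0.390,1.379,3.829,5.671,-0.740,0.786,0.209,0.720,0.682,-28.228,17.561,0.915,0.057
16,1.380,0.656,-0.400,1.389,3.839,5.650,-0.684,0.574,0.220,0.704,0.675,-28.540,17.166,1.224,0.008
17,1.437,0.741,-0.410,1.396,3.812,5.573,-0.659,0.417,0.230,0.688,0.668,-28.713,16.700,1.491,-0.045
18,1.494,0.823,-0.420,1.402,3.758,5.457,-0.659,0.304,0.239,0.671,0.661,-28.731,16.159,1.723,-0.098
19,1.550,0.904,-0.430,1.405,3.685,5.314,-0.676,0.224,0.247,0.653,0.653,-28.591,15.549,1.924,-0.149
20,1.605,0.983,-0.441,1.408,3.598,5.154,-0.704,0.168,0.255,0.635,0.644,-28.304,14.878,2.101,-0.196
21,1.658,1.059,-0.451,1.410,3.504,4.985,-0.738,0.127,0.262,0.616,0.636,-27.887,14.161,2.257,-0.237
22,1.710,1.132,-0.463,1.412,3.404,4.810,-0.774,0.097,0.268,0.598,0.627,-27.362,13.414,2.397,-0.273
23,1.760,1.203,-0.474,1.413,3.302,4.635,-0.809,0.074,0.274,0.579,0.618,-26.752,12.650,2.522,-0.303
24,1.809,1.271,-0.487,1.414,3.198,4.460,-0.842,0.055,0.278,0.561,0.609,-26.076,11.886,2.635,-0.328
25,1.856,1.337,-0.500,1.415,3.095,4.287,-0.871,0.042,0.283,0.542,0.600,-25.355,11.132,2.737,-0.348
26,1.902,1.400,-0.513,1.415,2.992,4.118,-0.897,0.038,0.286,0.524,0.591,-24.610,10.400,2.829,-0.364
27,1.946,1.460,-0.526,1.415,2.889,3.952,-0.919,0.039,0.290,0.506,0.583,-23.849,9.696,2.912,-0.378
28,1.988,1.518,-0.540,1.416,2.789,3.790,-0.936,0.040,0.292,0.488,0.574,-23.078,9.024,2.988,-0.388
29,2.029,1.574,-0.554,1.416,2.690,3.633,-0.947,0.042,0.295,0.470,0.566,-22.308,8.390,3.056,-0.395
30,2.069,1.627,-0.569,1.417,2.593,3.481,-0.953,0.043,0.296,0.453,0.558,-21.545,7.795,3.118,-0.400
31,2.107,1.678,-0.583,1.417,2.498,3.334,-0.955,0.044,0.298,0.436,0.550,-20.795,7.241,3.173,-0.402
32,2.144,1.727,-0.597,1.418,2.406,3.191,-0.952,0.045,0.299,0.420,0.543,-20.061,6.729,3.223,-0.403
33,2.179,1.774,-0.611,1.418,2.316,3.054,-0.944,0.046,0.300,0.404,0.535,-19.348,6.258,3.266,-0.402
34,2.214,1.819,-0.625,1.418,2.228,2.922,-0.933,0.046,0.301,0.389,0.529,-18.657,5.829,3.304,-0.400
35,2.246,1.862,-0.639,1.419,2.143,2.795,-0.918,0.046,0.301,0.374,0.522,-17.990,5.438,3.337,-0.398
36,2.278,1.903,-0.653,1.419,2.061,2.672,-0.901,0.046,0.301,0.359,0.516,-17.349,5.086,3.365,-0.394
37,2.308,1.942,-0.666,1.419,1.981,2.554,-0.880,0.045,0.301,0.345,0.510,-16.734,4.770,3.389,-0.391
38,2.338,1.980,-0.679,1.420,1.904,2.441,-0.858,0.045,0.301,0.332,0.504,-16.146,4.487,3.408,-0.387
39,2.366,2.015,-0.692,1.420,1.830,2.332,-0.833,0.045,0.301,0.319,0.499,-15.584,4.237,3.424,-0.383
40,2.393,2.050,-0.704,1.421,1.758,2.228,-0.808,0.044,0.301,0.306,0.493,-15.048,4.016,3.436,-0.380
41,2.418,2.082,-0.716,1.421,1.689,2.127,-0.780,0.043,0.300,0.294,0.489,-14.537,3.822,3.445,-0.376
42,2.443,2.114,-0.727,1.421,1.622,2.031,-0.752,0.043,0.299,0.283,0.484,-14.052,3.654,3.451,-0.372
43,2.467,2.143,-0.738,1.422,1.558,1.940,-0.724,0.042,0.299,0.272,0.480,-13.591,3.508,3.455,-0.369
44,2.490,2.172,-0.749,1.422,1.497,1.852,-0.695,0.042,0.298,0.261,0.475,-13.154,3.385,3.456,-0.366
45,2.512,2.199,-0.759,1.422,1.438,1.767,-0.665,0.041,0.297,0.251,0.471,-12.740,3.280,3.455,-0.364
46,2.533,2.225,-0.768,1.422,1.382,1.687,-0.636,0.040,0.296,0.242,0.468,-12.347,3.193,3.452,-0.361
47,2.554,2.250,-0.778,1.423,1.328,1.610,-0.607,0.039,0.295,0.233,0.464,-11.976,3.122,3.448,-0.359
48,2.573,2.273,-0.786,1.423,1.276,1.536,-0.579,0.039,0.294,0.224,0.461,-11.624,3.065,3.442,-0.357
49,2.592,2.296,-0.795,1.423,1.227,1.466,-0.551,0.038,0.293,0.216,0.458,-11.292,3.022,3.436,-0.356
50,2.610,2.317,-0.803,1.424,1.179,1.399,-0.523,0.037,0.292,0.208,0.455,-10.977,2.990,3.428,-0.355
51,2.628,2.338,-0.810,1.424,1.134,1.335,-0.496,0.036,0.291,0.201,0.452,,,,
# max |tau| (N·m): 28.731


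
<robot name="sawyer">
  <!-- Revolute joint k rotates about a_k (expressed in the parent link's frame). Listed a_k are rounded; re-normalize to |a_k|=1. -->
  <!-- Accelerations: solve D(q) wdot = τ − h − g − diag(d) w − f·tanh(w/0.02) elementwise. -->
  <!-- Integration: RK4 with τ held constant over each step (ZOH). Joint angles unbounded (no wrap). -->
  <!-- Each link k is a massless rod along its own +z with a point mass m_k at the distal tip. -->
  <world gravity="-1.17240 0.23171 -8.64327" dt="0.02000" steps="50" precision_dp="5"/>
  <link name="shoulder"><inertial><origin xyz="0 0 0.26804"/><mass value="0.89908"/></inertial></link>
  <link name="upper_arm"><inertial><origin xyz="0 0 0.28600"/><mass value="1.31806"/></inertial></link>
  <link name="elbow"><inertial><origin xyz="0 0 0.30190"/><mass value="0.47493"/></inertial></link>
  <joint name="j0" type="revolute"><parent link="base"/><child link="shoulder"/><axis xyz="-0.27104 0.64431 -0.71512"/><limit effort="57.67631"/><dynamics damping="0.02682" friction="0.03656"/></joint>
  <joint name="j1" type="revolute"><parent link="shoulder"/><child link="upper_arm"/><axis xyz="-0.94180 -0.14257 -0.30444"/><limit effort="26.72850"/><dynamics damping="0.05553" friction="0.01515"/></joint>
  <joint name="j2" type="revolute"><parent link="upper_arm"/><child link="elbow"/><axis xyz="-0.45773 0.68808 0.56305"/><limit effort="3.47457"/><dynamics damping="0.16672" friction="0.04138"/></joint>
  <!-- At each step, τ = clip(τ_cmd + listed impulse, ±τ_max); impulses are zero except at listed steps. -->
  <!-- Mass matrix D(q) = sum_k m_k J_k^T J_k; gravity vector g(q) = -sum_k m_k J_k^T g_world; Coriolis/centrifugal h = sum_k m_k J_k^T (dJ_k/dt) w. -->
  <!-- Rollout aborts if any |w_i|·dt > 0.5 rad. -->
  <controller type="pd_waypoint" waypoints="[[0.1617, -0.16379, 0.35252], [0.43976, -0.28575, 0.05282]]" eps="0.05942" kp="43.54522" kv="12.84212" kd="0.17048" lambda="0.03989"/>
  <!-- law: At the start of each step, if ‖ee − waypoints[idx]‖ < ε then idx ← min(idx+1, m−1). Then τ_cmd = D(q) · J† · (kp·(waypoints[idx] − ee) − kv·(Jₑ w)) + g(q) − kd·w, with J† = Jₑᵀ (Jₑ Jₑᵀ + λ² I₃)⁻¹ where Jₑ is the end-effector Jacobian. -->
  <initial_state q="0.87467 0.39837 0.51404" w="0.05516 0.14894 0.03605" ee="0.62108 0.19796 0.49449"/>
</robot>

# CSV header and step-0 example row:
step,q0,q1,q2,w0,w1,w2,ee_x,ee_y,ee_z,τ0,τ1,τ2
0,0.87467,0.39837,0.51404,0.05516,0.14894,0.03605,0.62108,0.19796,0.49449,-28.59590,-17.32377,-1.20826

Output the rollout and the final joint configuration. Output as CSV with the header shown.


step,q0,q1,q2,w0,w1,w2,ee_x,ee_y,ee_z,τ0,τ1,τ2
1,0.86346,0.38499,0.56333,-1.14899,-1.48439,4.71448,0.61870,0.19617,0.49290,-22.03955,-14.04734,-1.77519
2,0.83377,0.34379,0.67632,-1.80908,-2.64871,6.50527,0.60930,0.19143,0.49395,-13.95349,-11.05905,-1.59340
3,0.79517,0.28240,0.80901,-2.05526,-3.49662,6.75051,0.59329,0.18578,0.49967,-7.06730,-8.58133,-1.19420
4,0.75422,0.20644,0.93968,-2.05191,-4.10301,6.34140,0.57254,0.17929,0.50987,-2.16261,-6.63414,-0.82475
5,0.71465,0.12008,1.06033,-1.91556,-4.54077,5.76535,0.54907,0.17127,0.52331,0.99996,-5.08536,-0.55708
6,0.67848,0.02615,1.16975,-1.71019,-4.86343,5.22258,0.52447,0.16101,0.53848,2.86528,-3.79182,-0.38238
7,0.64673,-0.07335,1.26919,-1.46880,-5.10084,4.76775,0.49984,0.14809,0.55396,3.81329,-2.65162,-0.26940
8,0.61996,-0.17687,1.36042,-1.20898,-5.26649,4.39817,0.47592,0.13243,0.56864,4.12374,-1.60559,-0.18887
9,0.59842,-0.28303,1.44495,-0.94067,-5.36555,4.09469,0.45322,0.11420,0.58170,3.99837,-0.62620,-0.12033
10,0.58225,-0.39052,1.52390,-0.66976,-5.40017,3.83753,0.43206,0.09375,0.59256,3.58671,0.29335,-0.05205
11,0.57146,-0.49809,1.59804,-0.39994,-5.37249,3.61101,0.41264,0.07154,0.60089,3.00382,1.14784,0.02098
12,0.56600,-0.60452,1.66788,-0.13384,-5.28606,3.40406,0.39507,0.04811,0.60651,2.33991,1.92663,0.09929
13,0.56578,-0.70871,1.73371,0.12366,-5.14553,3.20670,0.37936,0.02400,0.60940,1.67106,2.61845,0.18125
14,0.57055,-0.80962,1.79563,0.36625,-4.95759,3.01182,0.36543,-0.00025,0.60970,1.05379,3.21419,0.26349
15,0.58005,-0.90642,1.85376,0.59748,-4.73346,2.82506,0.35316,-0.02417,0.60764,0.50546,3.70952,0.34121
16,0.59404,-0.99849,1.90825,0.81385,-4.48255,2.64398,0.34240,-0.04733,0.60348,0.04519,4.10592,0.41213
17,0.61219,-1.08538,1.95921,1.01198,-4.21453,2.46813,0.33295,-0.06943,0.59759,-0.32110,4.40935,0.47436
18,0.63412,-1.16684,2.00674,1.18919,-3.93864,2.29856,0.32463,-0.09022,0.59031,-0.59713,4.62922,0.52657
19,0.65939,-1.24280,2.05100,1.34423,-3.66307,2.13754,0.31722,-0.10958,0.58199,-0.79279,4.77720,0.56810
20,0.68757,-1.31333,2.09218,1.47772,-3.39453,1.98800,0.31053,-0.12741,0.57297,-0.92115,4.86575,0.59892
21,0.71825,-1.37862,2.13053,1.59218,-3.13799,1.85284,0.30442,-0.14372,0.56353,-0.99621,4.90697,0.61962
22,0.75108,-1.43893,2.16636,1.69135,-2.89673,1.73407,0.29873,-0.15851,0.55388,-1.03130,4.91177,0.63130
23,0.78580,-1.49460,2.20000,1.77940,-2.67258,1.63238,0.29338,-0.17186,0.54423,-1.03810,4.88935,0.63547
24,0.82221,-1.54597,2.23178,1.86011,-2.46621,1.54705,0.28828,-0.18382,0.53470,-1.02622,4.84716,0.63376
25,0.86019,-1.59339,2.26201,1.93633,-2.27757,1.47630,0.28338,-0.19449,0.52540,-1.00313,4.79091,0.62782
26,0.89968,-1.63721,2.29094,2.00984,-2.10608,1.41775,0.27866,-0.20396,0.51638,-0.97435,4.72491,0.61906
27,0.94062,-1.67777,2.31881,2.08139,-1.95096,1.36885,0.27408,-0.21233,0.50771,-0.94375,4.65230,0.60862
28,0.98296,-1.71538,2.34577,2.15089,-1.81125,1.32720,0.26964,-0.21968,0.49939,-0.91385,4.57536,0.59733
29,1.02668,-1.75035,2.37195,2.21766,-1.68595,1.29073,0.26533,-0.22610,0.49145,-0.88615,4.49576,0.58572
30,1.07169,-1.78294,2.39743,2.28069,-1.57405,1.25772,0.26114,-0.23169,0.48389,-0.86134,4.41471,0.57409
31,1.11791,-1.81343,2.42228,2.33878,-1.47453,1.22683,0.25707,-0.23652,0.47669,-0.83958,4.33315,0.56258
32,1.16523,-1.84204,2.44652,2.39075,-1.38637,1.19705,0.25311,-0.24065,0.46986,-0.82063,4.25180,0.55116
33,1.21352,-1.86899,2.47016,2.43549,-1.30855,1.16761,0.24925,-0.24417,0.46338,-0.80401,4.17128,0.53977
34,1.26262,-1.89447,2.49322,2.47209,-1.24009,1.13799,0.24549,-0.24711,0.45723,-0.78913,4.09209,0.52827
35,1.31236,-1.91868,2.51567,2.49987,-1.18000,1.10785,0.24182,-0.24954,0.45141,-0.77532,4.01470,0.51652
36,1.36257,-1.94176,2.53751,2.51835,-1.12734,1.07697,0.23824,-0.25150,0.44589,-0.76197,3.93952,0.50438
37,1.41305,-1.96385,2.55873,2.52730,-1.08118,1.04524,0.23473,-0.25303,0.44068,-0.74852,3.86694,0.49172
38,1.46362,-1.98507,2.57930,2.52669,-1.04065,1.01266,0.23130,-0.25417,0.43574,-0.73448,3.79729,0.47844
39,1.51408,-2.00554,2.59921,2.51667,-1.00493,0.97928,0.22795,-0.25494,0.43107,-0.71949,3.73088,0.46446
40,1.56424,-2.02533,2.61845,2.49756,-0.97324,0.94520,0.22466,-0.25537,0.42666,-0.70327,3.66799,0.44974
41,1.61394,-2.04452,2.63699,2.46980,-0.94486,0.91056,0.22145,-0.25550,0.42249,-0.68566,3.60882,0.43426
42,1.66301,-2.06317,2.65484,2.43393,-0.91914,0.87553,0.21830,-0.25534,0.41855,-0.66656,3.55357,0.41802
43,1.71128,-2.08132,2.67199,2.39056,-0.89550,0.84030,0.21523,-0.25492,0.41483,-0.64597,3.50236,0.40108
44,1.75861,-2.09902,2.68842,2.34036,-0.87341,0.80506,0.21223,-0.25425,0.41132,-0.62395,3.45524,0.38347
45,1.80488,-2.11629,2.70416,2.28402,-0.85240,0.77002,0.20930,-0.25336,0.40801,-0.60058,3.41225,0.36529
46,1.84997,-2.13314,2.71919,2.22224,-0.83209,0.73536,0.20646,-0.25227,0.40490,-0.57601,3.37335,0.34662
47,1.89377,-2.14960,2.73354,2.15573,-0.81213,0.70125,0.20370,-0.25099,0.40195,-0.55038,3.33844,0.32756
48,1.93621,-2.16565,2.74721,2.08518,-0.79225,0.66788,0.20103,-0.24955,0.39918,-0.52385,3.30740,0.30824
49,1.97719,-2.18130,2.76022,2.01129,-0.77223,0.63537,0.19845,-0.24795,0.39657,-0.49660,3.28004,0.28877
50,2.01668,-2.19655,2.77259,1.93471,-0.75190,0.60387,0.19597,-0.24622,0.39410,,,
# final q (rad): 2.01668 -2.19655 2.77259


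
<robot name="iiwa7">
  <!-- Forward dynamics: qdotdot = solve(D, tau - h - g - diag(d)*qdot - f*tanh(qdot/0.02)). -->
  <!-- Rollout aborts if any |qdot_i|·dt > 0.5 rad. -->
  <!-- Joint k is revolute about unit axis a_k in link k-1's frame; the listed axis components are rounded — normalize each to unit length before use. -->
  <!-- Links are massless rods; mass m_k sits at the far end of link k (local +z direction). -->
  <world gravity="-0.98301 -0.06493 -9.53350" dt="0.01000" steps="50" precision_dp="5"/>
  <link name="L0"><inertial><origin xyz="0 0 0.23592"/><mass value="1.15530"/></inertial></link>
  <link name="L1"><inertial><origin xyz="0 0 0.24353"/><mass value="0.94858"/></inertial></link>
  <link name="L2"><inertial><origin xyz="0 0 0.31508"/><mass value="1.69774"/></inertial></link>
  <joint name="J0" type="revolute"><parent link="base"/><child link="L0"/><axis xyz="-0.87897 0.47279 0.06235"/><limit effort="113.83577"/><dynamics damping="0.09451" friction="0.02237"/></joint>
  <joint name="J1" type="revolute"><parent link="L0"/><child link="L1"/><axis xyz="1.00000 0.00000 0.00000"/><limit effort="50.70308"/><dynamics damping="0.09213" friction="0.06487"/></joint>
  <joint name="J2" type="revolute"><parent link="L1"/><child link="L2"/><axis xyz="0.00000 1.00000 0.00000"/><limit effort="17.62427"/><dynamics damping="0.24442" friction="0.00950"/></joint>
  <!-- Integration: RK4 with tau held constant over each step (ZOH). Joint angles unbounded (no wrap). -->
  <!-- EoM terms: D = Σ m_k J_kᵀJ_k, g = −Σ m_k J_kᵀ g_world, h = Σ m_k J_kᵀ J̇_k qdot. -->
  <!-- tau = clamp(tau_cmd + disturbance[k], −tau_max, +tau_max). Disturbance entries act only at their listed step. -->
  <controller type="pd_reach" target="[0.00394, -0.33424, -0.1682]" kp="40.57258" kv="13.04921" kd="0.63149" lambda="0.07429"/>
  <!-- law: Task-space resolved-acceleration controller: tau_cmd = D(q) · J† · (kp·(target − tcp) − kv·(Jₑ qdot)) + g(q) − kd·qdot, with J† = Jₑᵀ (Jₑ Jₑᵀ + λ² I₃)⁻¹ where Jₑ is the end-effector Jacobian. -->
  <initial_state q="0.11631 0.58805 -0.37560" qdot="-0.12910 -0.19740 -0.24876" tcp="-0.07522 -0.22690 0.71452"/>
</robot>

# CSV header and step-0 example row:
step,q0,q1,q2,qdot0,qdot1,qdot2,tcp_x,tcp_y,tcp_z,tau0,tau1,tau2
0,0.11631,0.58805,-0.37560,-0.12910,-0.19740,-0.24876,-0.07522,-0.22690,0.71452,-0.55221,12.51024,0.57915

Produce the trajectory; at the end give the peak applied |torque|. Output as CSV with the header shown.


step,q0,q1,q2,qdot0,qdot1,qdot2,tcp_x,tcp_y,tcp_z,tau0,tau1,tau2
1,0.11984,0.59388,-0.38291,0.82746,1.35230,-1.20056,-0.07623,-0.22708,0.71326,0.28974,9.31604,1.22557
2,0.13169,0.61332,-0.39821,1.53621,2.52966,-1.84444,-0.07688,-0.22804,0.70980,0.75555,6.85567,1.56675
3,0.14966,0.64310,-0.41870,2.05179,3.42061,-2.24203,-0.07713,-0.22963,0.70457,0.94433,4.93669,1.70009
4,0.17203,0.68069,-0.44222,2.41971,4.09380,-2.45097,-0.07700,-0.23172,0.69788,0.96086,3.40949,1.70269
5,0.19752,0.72418,-0.46712,2.67678,4.60298,-2.51980,-0.07650,-0.23420,0.68997,0.89429,2.16008,1.63052
6,0.22516,0.77213,-0.49219,2.85149,4.98872,-2.48668,-0.07568,-0.23698,0.68102,0.81002,1.10517,1.52105
7,0.25424,0.82347,-0.51654,2.96539,5.28087,-2.38050,-0.07461,-0.24001,0.67117,0.75006,0.18585,1.39752
8,0.28424,0.87737,-0.53958,3.03449,5.50105,-2.22265,-0.07332,-0.24323,0.66056,0.73748,-0.63845,1.27300
9,0.31475,0.93319,-0.56084,3.07058,5.66479,-2.02889,-0.07189,-0.24660,0.64928,0.78171,-1.39514,1.15377
10,0.34550,0.99041,-0.58005,3.08230,5.78321,-1.81079,-0.07036,-0.25009,0.63742,0.88320,-2.10240,1.04191
11,0.37629,1.04864,-0.59699,3.07597,5.86426,-1.57698,-0.06879,-0.25369,0.62506,1.03693,-2.77209,0.93706
12,0.40694,1.10751,-0.61155,3.05621,5.91371,-1.33399,-0.06722,-0.25737,0.61227,1.23493,-3.41180,0.83764
13,0.43734,1.16675,-0.62365,3.02637,5.93582,-1.08682,-0.06567,-0.26111,0.59912,1.46789,-4.02621,0.74163
14,0.46740,1.22609,-0.63328,2.98891,5.93384,-0.83946,-0.06419,-0.26488,0.58565,1.72623,-4.61813,0.64703
15,0.49707,1.28530,-0.64045,2.94560,5.91037,-0.59509,-0.06280,-0.26869,0.57192,2.00076,-5.18908,0.55215
16,0.52627,1.34418,-0.64521,2.89773,5.86755,-0.35632,-0.06151,-0.27250,0.55796,2.28308,-5.73980,0.45570
17,0.55499,1.40255,-0.64761,2.84618,5.80729,-0.12531,-0.06035,-0.27631,0.54382,2.56582,-6.27048,0.35684
18,0.58317,1.46023,-0.64775,2.79161,5.73134,0.09584,-0.05931,-0.28010,0.52953,2.84274,-6.78103,0.25609
19,0.61079,1.51709,-0.64574,2.73443,5.64138,0.30529,-0.05841,-0.28385,0.51514,3.10878,-7.27122,0.15450
20,0.63783,1.57298,-0.64170,2.67486,5.53893,0.50278,-0.05765,-0.28755,0.50066,3.36005,-7.74066,0.04991
21,0.66426,1.62780,-0.63574,2.61305,5.42554,0.68740,-0.05703,-0.29118,0.48613,3.59374,-8.18892,-0.05708
22,0.69007,1.68143,-0.62801,2.54908,5.30270,0.85846,-0.05654,-0.29474,0.47158,3.80804,-8.61563,-0.16572
23,0.71522,1.73379,-0.61863,2.48299,5.17186,1.01551,-0.05619,-0.29822,0.45702,4.00197,-9.02046,-0.27517
24,0.73970,1.78481,-0.60776,2.41477,5.03442,1.15832,-0.05597,-0.30160,0.44250,4.17531,-9.40317,-0.38454
25,0.76349,1.83443,-0.59552,2.34443,4.89169,1.28685,-0.05586,-0.30487,0.42802,4.32841,-9.76362,-0.49298
26,0.78657,1.88261,-0.58208,2.27195,4.74490,1.40124,-0.05586,-0.30803,0.41362,4.46209,-10.10175,-0.59969
27,0.80891,1.92930,-0.56756,2.19734,4.59521,1.50179,-0.05595,-0.31107,0.39930,4.57746,-10.41765,-0.70391
28,0.83049,1.97448,-0.55210,2.12065,4.44366,1.58891,-0.05614,-0.31399,0.38510,4.67587,-10.71149,-0.80501
29,0.85130,2.01814,-0.53584,2.04193,4.29119,1.66314,-0.05641,-0.31679,0.37102,4.75876,-10.98355,-0.90243
30,0.87131,2.06028,-0.51889,1.96129,4.13865,1.72510,-0.05674,-0.31945,0.35709,4.82761,-11.23422,-0.99575
31,0.89050,2.10090,-0.50139,1.87884,3.98678,1.77548,-0.05713,-0.32198,0.34331,4.88387,-11.46399,-1.08462
32,0.90886,2.14000,-0.48343,1.79475,3.83621,1.81502,-0.05757,-0.32437,0.32971,4.92892,-11.67344,-1.16880
33,0.92638,2.17761,-0.46513,1.70921,3.68748,1.84448,-0.05804,-0.32664,0.31629,4.96403,-11.86322,-1.24812
34,0.94303,2.21375,-0.44659,1.62242,3.54106,1.86464,-0.05854,-0.32877,0.30306,4.99037,-12.03406,-1.32252
35,0.95881,2.24843,-0.42788,1.53463,3.39732,1.87628,-0.05906,-0.33077,0.29004,5.00897,-12.18672,-1.39197
36,0.97371,2.28169,-0.40910,1.44609,3.25658,1.88017,-0.05958,-0.33264,0.27723,5.02076,-12.32204,-1.45652
37,0.98772,2.31356,-0.39031,1.35705,3.11905,1.87706,-0.06011,-0.33439,0.26464,5.02655,-12.44087,-1.51625
38,1.00084,2.34407,-0.37159,1.26778,2.98494,1.86765,-0.06062,-0.33601,0.25227,5.02703,-12.54408,-1.57128
39,1.01306,2.37326,-0.35298,1.17855,2.85437,1.85264,-0.06111,-0.33750,0.24013,5.02283,-12.63255,-1.62177
40,1.02440,2.40116,-0.33456,1.08963,2.72743,1.83266,-0.06159,-0.33888,0.22822,5.01449,-12.70715,-1.66788
41,1.03485,2.42781,-0.31635,1.00127,2.60417,1.80833,-0.06203,-0.34013,0.21655,5.00247,-12.76876,-1.70979
42,1.04442,2.45325,-0.29841,0.91372,2.48462,1.78019,-0.06243,-0.34127,0.20511,4.98720,-12.81821,-1.74768
43,1.05312,2.47751,-0.28077,0.82722,2.36878,1.74877,-0.06279,-0.34230,0.19392,4.96906,-12.85634,-1.78175
44,1.06096,2.50063,-0.26345,0.74198,2.25663,1.71455,-0.06311,-0.34322,0.18297,4.94839,-12.88392,-1.81219
45,1.06796,2.52265,-0.24649,0.65821,2.14813,1.67796,-0.06337,-0.34403,0.17226,4.92550,-12.90171,-1.83918
46,1.07412,2.54360,-0.22990,0.57611,2.04322,1.63941,-0.06358,-0.34474,0.16179,4.90068,-12.91044,-1.86290
47,1.07948,2.56352,-0.21371,0.49583,1.94186,1.59924,-0.06373,-0.34534,0.15156,4.87420,-12.91078,-1.88353
48,1.08404,2.58245,-0.19793,0.41755,1.84397,1.55780,-0.06383,-0.34585,0.14158,4.84630,-12.90338,-1.90124
49,1.08783,2.60041,-0.18256,0.34139,1.74950,1.51538,-0.06386,-0.34627,0.13184,4.81721,-12.88884,-1.91619
50,1.09087,2.61745,-0.16762,0.26748,1.65836,1.47225,-0.06383,-0.34659,0.12233,,,
# max |tau| (N·m): 12.91078


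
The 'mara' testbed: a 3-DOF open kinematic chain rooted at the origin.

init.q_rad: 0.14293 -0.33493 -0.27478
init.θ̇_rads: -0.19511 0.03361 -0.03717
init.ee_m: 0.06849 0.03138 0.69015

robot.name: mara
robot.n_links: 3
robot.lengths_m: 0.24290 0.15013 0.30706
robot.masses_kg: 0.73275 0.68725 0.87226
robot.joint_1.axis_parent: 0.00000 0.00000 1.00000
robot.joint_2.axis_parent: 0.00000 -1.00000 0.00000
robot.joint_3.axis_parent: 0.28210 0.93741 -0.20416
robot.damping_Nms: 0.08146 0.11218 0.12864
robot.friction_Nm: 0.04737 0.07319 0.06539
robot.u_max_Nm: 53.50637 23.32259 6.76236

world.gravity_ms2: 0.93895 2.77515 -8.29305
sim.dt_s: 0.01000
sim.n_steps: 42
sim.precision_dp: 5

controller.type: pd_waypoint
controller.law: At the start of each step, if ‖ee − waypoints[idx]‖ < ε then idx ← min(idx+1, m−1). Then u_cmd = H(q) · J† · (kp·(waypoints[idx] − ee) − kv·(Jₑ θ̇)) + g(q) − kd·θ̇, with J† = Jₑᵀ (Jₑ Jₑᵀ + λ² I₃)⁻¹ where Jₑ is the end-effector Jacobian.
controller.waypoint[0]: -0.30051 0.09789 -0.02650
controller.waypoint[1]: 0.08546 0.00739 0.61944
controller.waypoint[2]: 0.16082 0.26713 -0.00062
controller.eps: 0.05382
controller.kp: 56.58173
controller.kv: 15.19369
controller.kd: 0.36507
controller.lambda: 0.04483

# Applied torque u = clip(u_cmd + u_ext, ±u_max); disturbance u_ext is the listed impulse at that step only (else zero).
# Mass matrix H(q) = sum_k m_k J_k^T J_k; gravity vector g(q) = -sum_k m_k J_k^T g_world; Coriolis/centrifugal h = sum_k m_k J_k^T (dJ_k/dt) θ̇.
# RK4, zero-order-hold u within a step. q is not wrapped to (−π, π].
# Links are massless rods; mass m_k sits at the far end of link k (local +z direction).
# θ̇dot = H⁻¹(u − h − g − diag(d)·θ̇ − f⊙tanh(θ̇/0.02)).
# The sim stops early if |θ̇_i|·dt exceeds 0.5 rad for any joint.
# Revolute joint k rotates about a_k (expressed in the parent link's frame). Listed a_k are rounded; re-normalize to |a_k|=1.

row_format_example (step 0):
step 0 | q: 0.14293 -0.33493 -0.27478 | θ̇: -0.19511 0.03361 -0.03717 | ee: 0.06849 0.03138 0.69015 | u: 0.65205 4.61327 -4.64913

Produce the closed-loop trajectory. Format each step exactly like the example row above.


step 1 | q: 0.13872 -0.34055 -0.28678 | θ̇: -0.54900 -1.09294 -2.25095 | ee: 0.06752 0.03174 0.68994 | u: 0.62202 4.28766 -3.26323
step 2 | q: 0.13832 -0.35186 -0.31086 | θ̇: 0.40504 -1.18547 -2.59505 | ee: 0.06533 0.03300 0.68948 | u: 0.16640 3.77557 -2.80464
step 3 | q: 0.14206 -0.36486 -0.33983 | θ̇: 0.36025 -1.40393 -3.17990 | ee: 0.06227 0.03468 0.68887 | u: 0.13225 3.32539 -2.34350
step 4 | q: 0.14648 -0.37925 -0.37303 | θ̇: 0.52362 -1.47373 -3.45697 | ee: 0.05850 0.03646 0.68809 | u: 0.03208 2.92416 -2.07829
step 5 | q: 0.15174 -0.39446 -0.40908 | θ̇: 0.53175 -1.56486 -3.74859 | ee: 0.05417 0.03823 0.68713 | u: -0.00066 2.59640 -1.85618
step 6 | q: 0.15710 -0.41052 -0.44780 | θ̇: 0.54112 -1.64303 -3.99141 | ee: 0.04936 0.03993 0.68594 | u: -0.02900 2.32868 -1.69117
step 7 | q: 0.16245 -0.42735 -0.48886 | θ̇: 0.52723 -1.72113 -4.21564 | ee: 0.04417 0.04149 0.68449 | u: -0.04382 2.11300 -1.56057
step 8 | q: 0.16763 -0.44494 -0.53204 | θ̇: 0.50689 -1.79526 -4.41845 | ee: 0.03865 0.04287 0.68276 | u: -0.05084 1.93860 -1.45743
step 9 | q: 0.17260 -0.46325 -0.57716 | θ̇: 0.48317 -1.86424 -4.60179 | ee: 0.03286 0.04404 0.68073 | u: -0.05000 1.79612 -1.37405
step 10 | q: 0.17734 -0.48222 -0.62401 | θ̇: 0.46132 -1.92638 -4.76561 | ee: 0.02683 0.04498 0.67836 | u: -0.04227 1.67785 -1.30473
step 11 | q: 0.18191 -0.50177 -0.67240 | θ̇: 0.44497 -1.98046 -4.90999 | ee: 0.02061 0.04564 0.67566 | u: -0.02918 1.57862 -1.24476
step 12 | q: 0.18635 -0.52181 -0.72213 | θ̇: 0.43484 -2.02507 -5.03467 | ee: 0.01423 0.04602 0.67261 | u: -0.01389 1.49659 -1.19058
step 13 | q: 0.19070 -0.54223 -0.77300 | θ̇: 0.42549 -2.05779 -5.13858 | ee: 0.00771 0.04608 0.66920 | u: -0.00205 1.43374 -1.13991
step 14 | q: 0.19489 -0.56290 -0.82480 | θ̇: 0.40183 -2.07410 -5.21922 | ee: 0.00109 0.04581 0.66543 | u: -0.00196 1.39518 -1.09186
step 15 | q: 0.19863 -0.58362 -0.87726 | θ̇: 0.33802 -2.06689 -5.27254 | ee: -0.00562 0.04519 0.66132 | u: -0.02256 1.38590 -1.04673
step 16 | q: 0.20135 -0.60410 -0.93010 | θ̇: 0.20291 -2.02777 -5.29419 | ee: -0.01240 0.04422 0.65687 | u: -0.06818 1.40516 -1.00516
step 17 | q: 0.20223 -0.62400 -0.98298 | θ̇: 0.00128 -1.95229 -5.28042 | ee: -0.01925 0.04291 0.65211 | u: -0.14296 1.44210 -0.96751
step 18 | q: 0.20115 -0.64298 -1.03553 | θ̇: -0.20163 -1.84577 -5.23165 | ee: -0.02618 0.04132 0.64706 | u: -0.25532 1.47650 -0.93116
step 19 | q: 0.19737 -0.66074 -1.08753 | θ̇: -0.54378 -1.70778 -5.16935 | ee: -0.03319 0.03950 0.64173 | u: -0.32515 1.49174 -0.88808
step 20 | q: 0.18999 -0.67703 -1.13885 | θ̇: -0.91916 -1.55306 -5.09780 | ee: -0.04033 0.03756 0.63612 | u: -0.36327 1.47961 -0.83831
step 21 | q: 0.17902 -0.69176 -1.18944 | θ̇: -1.26195 -1.39513 -5.02490 | ee: -0.04761 0.03560 0.63022 | u: -0.37771 1.44012 -0.77952
step 22 | q: 0.16494 -0.70493 -1.23932 | θ̇: -1.54150 -1.24157 -4.95538 | ee: -0.05504 0.03369 0.62403 | u: -0.37627 1.37785 -0.71027
step 23 | q: 0.14844 -0.71660 -1.28853 | θ̇: -1.75034 -1.09449 -4.88998 | ee: -0.06263 0.03188 0.61752 | u: -0.36602 1.29816 -0.63053
step 24 | q: 0.13019 -0.72683 -1.33710 | θ̇: -1.89438 -0.95265 -4.82709 | ee: -0.07038 0.03023 0.61068 | u: -0.35170 1.20530 -0.54121
step 25 | q: 0.11077 -0.73566 -1.38505 | θ̇: -1.98482 -0.81359 -4.76437 | ee: -0.07827 0.02874 0.60350 | u: -0.33570 1.10225 -0.44358
step 26 | q: 0.09067 -0.74310 -1.43235 | θ̇: -2.03322 -0.67482 -4.69963 | ee: -0.08629 0.02744 0.59598 | u: -0.31893 0.99109 -0.33902
step 27 | q: 0.07026 -0.74915 -1.47899 | θ̇: -2.04955 -0.53432 -4.63113 | ee: -0.09440 0.02632 0.58810 | u: -0.30147 0.87337 -0.22885
step 28 | q: 0.04980 -0.75378 -1.52493 | θ̇: -2.04169 -0.39067 -4.55763 | ee: -0.10260 0.02538 0.57987 | u: -0.28309 0.75041 -0.11431
step 29 | q: 0.02952 -0.75695 -1.57010 | θ̇: -2.01567 -0.24296 -4.47829 | ee: -0.11084 0.02464 0.57129 | u: -0.26351 0.62342 0.00348
step 30 | q: 0.00957 -0.75862 -1.61444 | θ̇: -1.97609 -0.09069 -4.39257 | ee: -0.11909 0.02407 0.56235 | u: -0.24246 0.49348 0.12345
step 31 | q: -0.00994 -0.75877 -1.65792 | θ̇: -1.92915 0.05489 -4.31175 | ee: -0.12733 0.02368 0.55307 | u: -0.21904 0.37152 0.24863
step 32 | q: -0.02898 -0.75759 -1.70070 | θ̇: -1.88038 0.18211 -4.24599 | ee: -0.13548 0.02345 0.54343 | u: -0.19318 0.26942 0.38116
step 33 | q: -0.04748 -0.75506 -1.74272 | θ̇: -1.82249 0.32645 -4.15813 | ee: -0.14350 0.02336 0.53344 | u: -0.16786 0.15815 0.50644
step 34 | q: -0.06538 -0.75102 -1.78378 | θ̇: -1.75958 0.48200 -4.05542 | ee: -0.15137 0.02342 0.52313 | u: -0.14168 0.04186 0.62715
step 35 | q: -0.08263 -0.74539 -1.82376 | θ̇: -1.69398 0.64509 -3.94182 | ee: -0.15907 0.02360 0.51252 | u: -0.11418 -0.07671 0.74433
step 36 | q: -0.09922 -0.73810 -1.86256 | θ̇: -1.62712 0.81330 -3.81963 | ee: -0.16655 0.02391 0.50163 | u: -0.08531 -0.19566 0.85822
step 37 | q: -0.11515 -0.72911 -1.90010 | θ̇: -1.56001 0.98478 -3.69027 | ee: -0.17379 0.02433 0.49049 | u: -0.05525 -0.31362 0.96864
step 38 | q: -0.13040 -0.71840 -1.93632 | θ̇: -1.49339 1.15802 -3.55471 | ee: -0.18076 0.02484 0.47911 | u: -0.02426 -0.42959 1.07523
step 39 | q: -0.14499 -0.70596 -1.97115 | θ̇: -1.42783 1.33165 -3.41371 | ee: -0.18742 0.02545 0.46753 | u: 0.00735 -0.54281 1.17758
step 40 | q: -0.15894 -0.69178 -2.00455 | θ̇: -1.36379 1.50436 -3.26794 | ee: -0.19375 0.02613 0.45577 | u: 0.03926 -0.65268 1.27521
step 41 | q: -0.17226 -0.67588 -2.03648 | θ̇: -1.30162 1.67487 -3.11800 | ee: -0.19972 0.02688 0.44385 | u: 0.07117 -0.75879 1.36771
step 42 | q: -0.18496 -0.65830 -2.06689 | θ̇: -1.24159 1.84191 -2.96453 | ee: -0.20532 0.02767 0.43182
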